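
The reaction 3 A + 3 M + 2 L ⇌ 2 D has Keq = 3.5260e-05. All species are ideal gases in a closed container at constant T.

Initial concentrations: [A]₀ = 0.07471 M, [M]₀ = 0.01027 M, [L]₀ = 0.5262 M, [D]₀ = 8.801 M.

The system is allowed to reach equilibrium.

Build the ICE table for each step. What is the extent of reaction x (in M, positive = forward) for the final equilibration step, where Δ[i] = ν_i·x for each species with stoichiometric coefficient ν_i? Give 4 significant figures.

x = -1.911 M

Q₀ = 6.1932e+11 vs Keq = 3.5260e-05 ⇒ Q>K, reverse
Step 1:
                   A          M          L          D
  Initial    0.07471    0.01027     0.5262      8.801
  Change       5.734      5.734      3.823     -3.823
  Equil        5.809      5.745      4.349      4.978
  solve Keq expr → x = -1.911; check Q = 3.5260e-05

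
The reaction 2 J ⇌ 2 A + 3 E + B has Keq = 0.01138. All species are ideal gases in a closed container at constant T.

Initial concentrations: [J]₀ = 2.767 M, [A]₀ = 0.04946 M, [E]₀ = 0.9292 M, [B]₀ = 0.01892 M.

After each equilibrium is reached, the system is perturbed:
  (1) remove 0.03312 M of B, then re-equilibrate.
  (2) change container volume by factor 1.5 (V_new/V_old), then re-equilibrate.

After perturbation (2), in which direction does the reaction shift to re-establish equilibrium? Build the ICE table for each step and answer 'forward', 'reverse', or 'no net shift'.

Direction: forward

Q₀ = 4.8500e-06 vs Keq = 0.01138 ⇒ Q<K, forward
Step 1:
                  J         A         E         B
  init        2.767   0.04946    0.9292   0.01892
  Δ         -0.3198    0.3198    0.4796    0.1599
  eq          2.447    0.3692     1.409    0.1788
  solve Keq expr → x = 0.1599; check Q = 0.01138
Then remove 0.03312 M of B.
Step 2:
                  J         A         E         B
  init        2.447    0.3692     1.409    0.1457
  Δ        -0.01622   0.01622   0.02433  0.008111
  eq          2.431    0.3854     1.433    0.1538
  solve Keq expr → x = 0.008111; check Q = 0.01138
Then change container volume by factor 1.5 (V_new/V_old).
Step 3:
                  J         A         E         B
  init        1.621     0.257    0.9554    0.1025
  Δ         -0.1002    0.1002    0.1502   0.05008
  eq          1.521    0.3571     1.106    0.1526
  solve Keq expr → x = 0.05008; check Q = 0.01138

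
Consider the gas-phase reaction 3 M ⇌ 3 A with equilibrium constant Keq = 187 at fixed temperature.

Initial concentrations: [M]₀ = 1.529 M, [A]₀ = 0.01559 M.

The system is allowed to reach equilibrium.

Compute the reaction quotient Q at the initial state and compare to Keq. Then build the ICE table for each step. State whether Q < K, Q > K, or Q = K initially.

Q₀ = 1.0600e-06 vs Keq = 187 ⇒ Q<K, forward
Step 1:
                  M         A
  Initial     1.529   0.01559
  Change     -1.299     1.299
  Equil      0.2299     1.315
  solve Keq expr → x = 0.433; check Q = 187

Q₀ = 1.0600e-06; Q < K (proceeds forward)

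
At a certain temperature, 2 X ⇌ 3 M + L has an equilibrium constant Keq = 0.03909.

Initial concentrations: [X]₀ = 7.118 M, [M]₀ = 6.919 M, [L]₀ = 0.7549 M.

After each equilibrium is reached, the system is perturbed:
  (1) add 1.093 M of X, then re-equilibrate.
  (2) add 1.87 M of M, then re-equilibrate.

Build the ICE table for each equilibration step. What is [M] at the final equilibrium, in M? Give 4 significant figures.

[M]_eq = 6.563 M

Q₀ = 4.935 vs Keq = 0.03909 ⇒ Q>K, reverse
Step 1:
                   X          M          L
  I            7.118      6.919     0.7549
  C            1.456     -2.184    -0.7278
  E            8.574      4.735    0.02706
  solve Keq expr → x = -0.7278; check Q = 0.03909
Then add 1.093 M of X.
Step 2:
                   X          M          L
  I            9.667      4.735    0.02706
  C          -0.0136    0.02041   0.006802
  E            9.653      4.756    0.03386
  solve Keq expr → x = 0.006802; check Q = 0.03909
Then add 1.87 M of M.
Step 3:
                   X          M          L
  I            9.653      6.626    0.03386
  C          0.04173    -0.0626   -0.02087
  E            9.695      6.563      0.013
  solve Keq expr → x = -0.02087; check Q = 0.03909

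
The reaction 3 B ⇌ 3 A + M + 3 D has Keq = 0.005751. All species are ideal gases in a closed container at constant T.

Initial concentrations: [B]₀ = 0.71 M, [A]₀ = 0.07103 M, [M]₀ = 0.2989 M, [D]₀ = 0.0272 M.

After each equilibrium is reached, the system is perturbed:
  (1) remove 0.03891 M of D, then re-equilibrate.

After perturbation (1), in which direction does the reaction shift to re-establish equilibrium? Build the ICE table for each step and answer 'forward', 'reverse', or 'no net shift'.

Direction: forward

Q₀ = 6.0226e-09 vs Keq = 0.005751 ⇒ Q<K, forward
Step 1:
                  B         A         M         D
  I            0.71   0.07103    0.2989    0.0272
  C         -0.2772    0.2772    0.0924    0.2772
  E          0.4328    0.3482    0.3913    0.3044
  solve Keq expr → x = 0.0924; check Q = 0.005751
Then remove 0.03891 M of D.
Step 2:
                  B         A         M         D
  I          0.4328    0.3482    0.3913    0.2655
  C        -0.01501   0.01501  0.005005   0.01501
  E          0.4178    0.3633    0.3963    0.2805
  solve Keq expr → x = 0.005005; check Q = 0.005751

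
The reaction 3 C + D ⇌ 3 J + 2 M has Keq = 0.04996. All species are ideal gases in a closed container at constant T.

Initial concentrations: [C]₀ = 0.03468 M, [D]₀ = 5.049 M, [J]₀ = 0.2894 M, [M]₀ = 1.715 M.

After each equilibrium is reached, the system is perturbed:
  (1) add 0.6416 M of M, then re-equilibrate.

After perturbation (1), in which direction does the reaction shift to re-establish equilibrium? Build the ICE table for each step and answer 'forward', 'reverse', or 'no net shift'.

Q₀ = 338.5 vs Keq = 0.04996 ⇒ Q>K, reverse
Step 1:
                  C         D         J         M
  init      0.03468     5.049    0.2894     1.715
  Δ          0.1864   0.06215   -0.1864   -0.1243
  eq         0.2211     5.111     0.103     1.591
  solve Keq expr → x = -0.06215; check Q = 0.04996
Then add 0.6416 M of M.
Step 2:
                  C         D         J         M
  init       0.2211     5.111     0.103     2.232
  Δ         0.01497  0.004989  -0.01497 -0.009978
  eq         0.2361     5.116   0.08798     2.222
  solve Keq expr → x = -0.004989; check Q = 0.04996

Direction: reverse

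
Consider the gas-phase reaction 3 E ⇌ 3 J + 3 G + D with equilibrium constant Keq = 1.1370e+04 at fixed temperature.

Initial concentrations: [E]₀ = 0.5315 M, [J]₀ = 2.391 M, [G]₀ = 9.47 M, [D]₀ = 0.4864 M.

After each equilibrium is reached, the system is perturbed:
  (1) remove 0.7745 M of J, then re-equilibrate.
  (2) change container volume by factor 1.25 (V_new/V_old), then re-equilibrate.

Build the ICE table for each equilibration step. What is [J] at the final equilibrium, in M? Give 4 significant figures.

Q₀ = 3.7607e+04 vs Keq = 1.1370e+04 ⇒ Q>K, reverse
Step 1:
                    E           J           G           D
  Initial      0.5315       2.391        9.47      0.4864
  Change       0.1647     -0.1647     -0.1647     -0.0549
  Equil        0.6962       2.226       9.305      0.4315
  solve Keq expr → x = -0.0549; check Q = 1.1370e+04
Then remove 0.7745 M of J.
Step 2:
                    E           J           G           D
  Initial      0.6962       1.452       9.305      0.4315
  Change      -0.1621      0.1621      0.1621     0.05404
  Equil        0.5341       1.614       9.467      0.4855
  solve Keq expr → x = 0.05404; check Q = 1.1370e+04
Then change container volume by factor 1.25 (V_new/V_old).
Step 3:
                    E           J           G           D
  Initial      0.4273       1.291       7.574      0.3884
  Change     -0.07936     0.07936     0.07936     0.02645
  Equil        0.3479       1.371       7.653      0.4149
  solve Keq expr → x = 0.02645; check Q = 1.1370e+04

[J]_eq = 1.371 M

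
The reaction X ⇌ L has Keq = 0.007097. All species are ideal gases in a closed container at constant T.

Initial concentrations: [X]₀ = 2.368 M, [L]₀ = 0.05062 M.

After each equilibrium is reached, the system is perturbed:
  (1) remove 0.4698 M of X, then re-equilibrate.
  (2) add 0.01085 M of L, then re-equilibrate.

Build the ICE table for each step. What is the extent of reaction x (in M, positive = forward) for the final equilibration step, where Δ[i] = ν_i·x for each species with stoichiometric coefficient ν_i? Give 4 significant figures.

x = -0.01077 M

Q₀ = 0.02138 vs Keq = 0.007097 ⇒ Q>K, reverse
Step 1:
                    X           L
  init          2.368     0.05062
  Δ           0.03358    -0.03358
  eq            2.402     0.01704
  solve Keq expr → x = -0.03358; check Q = 0.007097
Then remove 0.4698 M of X.
Step 2:
                    X           L
  init          1.932     0.01704
  Δ          0.003311   -0.003311
  eq            1.935     0.01373
  solve Keq expr → x = -0.003311; check Q = 0.007097
Then add 0.01085 M of L.
Step 3:
                    X           L
  init          1.935     0.02458
  Δ           0.01077    -0.01077
  eq            1.946     0.01381
  solve Keq expr → x = -0.01077; check Q = 0.007097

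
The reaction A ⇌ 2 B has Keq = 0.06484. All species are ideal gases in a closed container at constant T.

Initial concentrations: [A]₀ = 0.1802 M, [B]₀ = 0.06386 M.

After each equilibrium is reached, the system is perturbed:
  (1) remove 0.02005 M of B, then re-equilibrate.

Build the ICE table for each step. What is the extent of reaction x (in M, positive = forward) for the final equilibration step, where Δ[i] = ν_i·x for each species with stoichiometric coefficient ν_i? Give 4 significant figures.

x = 0.008636 M

Q₀ = 0.02263 vs Keq = 0.06484 ⇒ Q<K, forward
Step 1:
                    A           B
  I            0.1802     0.06386
  C          -0.01916     0.03832
  E             0.161      0.1022
  solve Keq expr → x = 0.01916; check Q = 0.06484
Then remove 0.02005 M of B.
Step 2:
                    A           B
  I             0.161     0.08213
  C         -0.008636     0.01727
  E            0.1524     0.09941
  solve Keq expr → x = 0.008636; check Q = 0.06484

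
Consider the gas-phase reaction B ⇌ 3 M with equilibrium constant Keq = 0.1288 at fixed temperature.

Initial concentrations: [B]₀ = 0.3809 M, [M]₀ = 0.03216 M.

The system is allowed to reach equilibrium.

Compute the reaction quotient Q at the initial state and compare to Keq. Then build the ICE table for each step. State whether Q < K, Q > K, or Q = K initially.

Q₀ = 8.7325e-05; Q < K (proceeds forward)

Q₀ = 8.7325e-05 vs Keq = 0.1288 ⇒ Q<K, forward
Step 1:
                   B          M
  init        0.3809    0.03216
  Δ         -0.09958     0.2987
  eq          0.2813     0.3309
  solve Keq expr → x = 0.09958; check Q = 0.1288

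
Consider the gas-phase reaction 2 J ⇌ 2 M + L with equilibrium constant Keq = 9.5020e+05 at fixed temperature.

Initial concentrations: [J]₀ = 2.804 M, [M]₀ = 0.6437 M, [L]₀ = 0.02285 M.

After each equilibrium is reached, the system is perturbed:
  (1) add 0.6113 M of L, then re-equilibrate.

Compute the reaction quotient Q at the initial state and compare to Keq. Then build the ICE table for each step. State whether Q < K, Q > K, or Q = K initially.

Q₀ = 0.001204 vs Keq = 9.5020e+05 ⇒ Q<K, forward
Step 1:
                   J          M          L
  init         2.804     0.6437    0.02285
  Δ             -2.8        2.8        1.4
  eq        0.004214      3.443      1.423
  solve Keq expr → x = 1.4; check Q = 9.5020e+05
Then add 0.6113 M of L.
Step 2:
                   J          M          L
  init      0.004214      3.443      2.034
  Δ       8.2283e-04 -8.2283e-04 -4.1141e-04
  eq        0.005036      3.443      2.034
  solve Keq expr → x = -4.1141e-04; check Q = 9.5020e+05

Q₀ = 0.001204; Q < K (proceeds forward)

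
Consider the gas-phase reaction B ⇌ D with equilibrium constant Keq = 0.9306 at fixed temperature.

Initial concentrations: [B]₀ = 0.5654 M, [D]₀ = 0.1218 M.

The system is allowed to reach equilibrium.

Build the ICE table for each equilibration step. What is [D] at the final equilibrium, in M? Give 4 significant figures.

Q₀ = 0.2154 vs Keq = 0.9306 ⇒ Q<K, forward
Step 1:
                  B         D
  init       0.5654    0.1218
  Δ         -0.2094    0.2094
  eq          0.356    0.3312
  solve Keq expr → x = 0.2094; check Q = 0.9306

[D]_eq = 0.3312 M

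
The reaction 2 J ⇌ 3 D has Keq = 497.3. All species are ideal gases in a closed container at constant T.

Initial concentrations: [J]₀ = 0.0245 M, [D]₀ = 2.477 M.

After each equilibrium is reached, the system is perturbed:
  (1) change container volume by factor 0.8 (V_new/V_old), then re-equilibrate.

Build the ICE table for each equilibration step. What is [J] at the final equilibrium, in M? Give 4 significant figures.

[J]_eq = 0.2127 M

Q₀ = 2.5319e+04 vs Keq = 497.3 ⇒ Q>K, reverse
Step 1:
                   J          D
  I           0.0245      2.477
  C           0.1301    -0.1951
  E           0.1546      2.282
  solve Keq expr → x = -0.06504; check Q = 497.3
Then change container volume by factor 0.8 (V_new/V_old).
Step 2:
                   J          D
  I           0.1932      2.852
  C          0.01949   -0.02924
  E           0.2127      2.823
  solve Keq expr → x = -0.009746; check Q = 497.3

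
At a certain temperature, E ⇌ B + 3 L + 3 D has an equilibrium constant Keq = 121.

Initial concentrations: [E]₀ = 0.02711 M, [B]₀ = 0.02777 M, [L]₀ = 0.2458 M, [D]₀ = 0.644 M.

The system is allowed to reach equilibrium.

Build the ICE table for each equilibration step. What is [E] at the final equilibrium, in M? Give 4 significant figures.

[E]_eq = 6.0568e-06 M

Q₀ = 0.004063 vs Keq = 121 ⇒ Q<K, forward
Step 1:
                   E          B          L          D
  init       0.02711    0.02777     0.2458      0.644
  Δ          -0.0271     0.0271    0.08131    0.08131
  eq      6.0568e-06    0.05487     0.3271     0.7253
  solve Keq expr → x = 0.0271; check Q = 121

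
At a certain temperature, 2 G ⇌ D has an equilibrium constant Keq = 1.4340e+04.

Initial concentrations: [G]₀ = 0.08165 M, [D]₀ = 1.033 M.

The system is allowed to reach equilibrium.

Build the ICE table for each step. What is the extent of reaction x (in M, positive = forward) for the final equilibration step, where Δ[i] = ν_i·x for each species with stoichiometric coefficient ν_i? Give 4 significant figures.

Q₀ = 154.9 vs Keq = 1.4340e+04 ⇒ Q<K, forward
Step 1:
                  G         D
  Initial   0.08165     1.033
  Change   -0.07301   0.03651
  Equil    0.008636      1.07
  solve Keq expr → x = 0.03651; check Q = 1.4340e+04

x = 0.03651 M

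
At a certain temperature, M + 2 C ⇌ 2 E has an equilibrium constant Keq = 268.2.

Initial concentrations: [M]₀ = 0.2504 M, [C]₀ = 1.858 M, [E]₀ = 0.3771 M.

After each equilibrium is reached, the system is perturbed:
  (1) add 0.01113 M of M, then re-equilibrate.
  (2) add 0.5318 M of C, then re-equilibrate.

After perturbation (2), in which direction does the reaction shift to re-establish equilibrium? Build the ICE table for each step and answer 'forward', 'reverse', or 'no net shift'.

Q₀ = 0.1645 vs Keq = 268.2 ⇒ Q<K, forward
Step 1:
                  M         C         E
  I          0.2504     1.858    0.3771
  C         -0.2489   -0.4977    0.4977
  E        0.001542      1.36    0.8748
  solve Keq expr → x = 0.2489; check Q = 268.2
Then add 0.01113 M of M.
Step 2:
                  M         C         E
  I         0.01267      1.36    0.8748
  C          -0.011    -0.022     0.022
  E        0.001674     1.338    0.8968
  solve Keq expr → x = 0.011; check Q = 268.2
Then add 0.5318 M of C.
Step 3:
                  M         C         E
  I        0.001674      1.87    0.8968
  C       -8.1226e-04 -0.001625  0.001625
  E       8.6208e-04     1.868    0.8984
  solve Keq expr → x = 8.1226e-04; check Q = 268.2

Direction: forward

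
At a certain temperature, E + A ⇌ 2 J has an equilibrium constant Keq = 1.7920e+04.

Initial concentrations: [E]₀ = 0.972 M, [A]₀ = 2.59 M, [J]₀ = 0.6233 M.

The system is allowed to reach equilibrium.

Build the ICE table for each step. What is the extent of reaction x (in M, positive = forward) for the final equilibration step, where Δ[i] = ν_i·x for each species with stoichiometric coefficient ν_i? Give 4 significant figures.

Q₀ = 0.1543 vs Keq = 1.7920e+04 ⇒ Q<K, forward
Step 1:
                    E           A           J
  I             0.972        2.59      0.6233
  C           -0.9718     -0.9718       1.944
  E        2.2721e-04       1.618       2.567
  solve Keq expr → x = 0.9718; check Q = 1.7920e+04

x = 0.9718 M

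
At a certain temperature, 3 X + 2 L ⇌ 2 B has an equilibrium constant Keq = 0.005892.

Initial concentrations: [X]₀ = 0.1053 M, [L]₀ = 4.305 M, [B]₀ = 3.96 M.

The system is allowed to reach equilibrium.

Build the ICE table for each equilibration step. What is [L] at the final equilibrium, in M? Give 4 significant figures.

[L]_eq = 6.092 M

Q₀ = 724.7 vs Keq = 0.005892 ⇒ Q>K, reverse
Step 1:
                   X          L          B
  init        0.1053      4.305       3.96
  Δ             2.68      1.787     -1.787
  eq           2.785      6.092      2.173
  solve Keq expr → x = -0.8933; check Q = 0.005892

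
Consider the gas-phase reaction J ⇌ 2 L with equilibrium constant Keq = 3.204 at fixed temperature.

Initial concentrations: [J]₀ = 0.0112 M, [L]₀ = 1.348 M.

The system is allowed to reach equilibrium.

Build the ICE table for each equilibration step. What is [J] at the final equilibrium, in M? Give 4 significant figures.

[J]_eq = 0.2435 M

Q₀ = 162.2 vs Keq = 3.204 ⇒ Q>K, reverse
Step 1:
                    J           L
  init         0.0112       1.348
  Δ            0.2323     -0.4647
  eq           0.2435      0.8833
  solve Keq expr → x = -0.2323; check Q = 3.204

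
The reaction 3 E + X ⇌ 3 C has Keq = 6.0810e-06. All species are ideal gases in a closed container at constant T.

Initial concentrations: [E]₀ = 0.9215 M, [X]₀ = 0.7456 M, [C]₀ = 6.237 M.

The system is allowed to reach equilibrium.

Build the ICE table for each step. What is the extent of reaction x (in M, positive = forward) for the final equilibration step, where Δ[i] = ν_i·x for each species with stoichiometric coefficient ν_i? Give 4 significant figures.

Q₀ = 415.8 vs Keq = 6.0810e-06 ⇒ Q>K, reverse
Step 1:
                    E           X           C
  init         0.9215      0.7456       6.237
  Δ             6.058       2.019      -6.058
  eq             6.98       2.765      0.1788
  solve Keq expr → x = -2.019; check Q = 6.0810e-06

x = -2.019 M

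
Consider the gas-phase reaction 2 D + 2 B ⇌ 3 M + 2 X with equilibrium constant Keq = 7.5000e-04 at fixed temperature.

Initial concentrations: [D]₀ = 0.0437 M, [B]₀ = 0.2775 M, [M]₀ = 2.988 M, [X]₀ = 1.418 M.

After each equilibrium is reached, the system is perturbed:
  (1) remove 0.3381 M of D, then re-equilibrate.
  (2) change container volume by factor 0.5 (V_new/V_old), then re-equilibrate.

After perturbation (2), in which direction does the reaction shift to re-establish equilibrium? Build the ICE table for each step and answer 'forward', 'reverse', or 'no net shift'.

Direction: reverse

Q₀ = 3.6476e+05 vs Keq = 7.5000e-04 ⇒ Q>K, reverse
Step 1:
                  D         B         M         X
  init       0.0437    0.2775     2.988     1.418
  Δ           1.352     1.352    -2.028    -1.352
  eq          1.396     1.629    0.9603   0.06617
  solve Keq expr → x = -0.6759; check Q = 7.5000e-04
Then remove 0.3381 M of D.
Step 2:
                  D         B         M         X
  init        1.057     1.629    0.9603   0.06617
  Δ         0.01334   0.01334  -0.02001  -0.01334
  eq          1.071     1.643    0.9403   0.05283
  solve Keq expr → x = -0.006671; check Q = 7.5000e-04
Then change container volume by factor 0.5 (V_new/V_old).
Step 3:
                  D         B         M         X
  init        2.142     3.285     1.881    0.1057
  Δ         0.02687   0.02687  -0.04031  -0.02687
  eq          2.168     3.312      1.84   0.07879
  solve Keq expr → x = -0.01344; check Q = 7.5000e-04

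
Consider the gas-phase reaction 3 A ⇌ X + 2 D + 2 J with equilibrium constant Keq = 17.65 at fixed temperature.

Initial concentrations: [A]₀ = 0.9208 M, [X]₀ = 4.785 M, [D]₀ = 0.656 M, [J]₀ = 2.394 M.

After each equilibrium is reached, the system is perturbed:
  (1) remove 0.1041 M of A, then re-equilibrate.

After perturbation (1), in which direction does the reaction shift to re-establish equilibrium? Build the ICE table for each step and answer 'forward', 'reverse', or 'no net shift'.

Direction: reverse

Q₀ = 15.12 vs Keq = 17.65 ⇒ Q<K, forward
Step 1:
                  A         X         D         J
  init       0.9208     4.785     0.656     2.394
  Δ        -0.02611  0.008703   0.01741   0.01741
  eq         0.8947     4.794    0.6734     2.411
  solve Keq expr → x = 0.008703; check Q = 17.65
Then remove 0.1041 M of A.
Step 2:
                  A         X         D         J
  init       0.7906     4.794    0.6734     2.411
  Δ         0.05865  -0.01955   -0.0391   -0.0391
  eq         0.8492     4.774    0.6343     2.372
  solve Keq expr → x = -0.01955; check Q = 17.65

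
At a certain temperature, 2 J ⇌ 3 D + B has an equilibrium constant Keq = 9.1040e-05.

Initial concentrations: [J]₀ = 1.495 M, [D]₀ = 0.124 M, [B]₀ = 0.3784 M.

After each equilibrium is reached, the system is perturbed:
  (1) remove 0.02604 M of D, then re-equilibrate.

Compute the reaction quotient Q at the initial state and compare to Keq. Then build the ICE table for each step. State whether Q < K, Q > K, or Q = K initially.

Q₀ = 3.2280e-04; Q > K (proceeds reverse)

Q₀ = 3.2280e-04 vs Keq = 9.1040e-05 ⇒ Q>K, reverse
Step 1:
                   J          D          B
  Initial      1.495      0.124     0.3784
  Change     0.02713   -0.04069   -0.01356
  Equil        1.522    0.08331     0.3648
  solve Keq expr → x = -0.01356; check Q = 9.1040e-05
Then remove 0.02604 M of D.
Step 2:
                   J          D          B
  Initial      1.522    0.05727     0.3648
  Change    -0.01655    0.02482   0.008273
  Equil        1.506    0.08209     0.3731
  solve Keq expr → x = 0.008273; check Q = 9.1040e-05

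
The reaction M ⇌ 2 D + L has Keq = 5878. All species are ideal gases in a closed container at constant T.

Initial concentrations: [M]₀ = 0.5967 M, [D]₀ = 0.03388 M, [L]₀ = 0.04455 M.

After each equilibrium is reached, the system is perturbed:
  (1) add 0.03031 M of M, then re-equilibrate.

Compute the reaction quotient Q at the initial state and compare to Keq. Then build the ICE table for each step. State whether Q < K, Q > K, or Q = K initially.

Q₀ = 8.5700e-05 vs Keq = 5878 ⇒ Q<K, forward
Step 1:
                  M         D         L
  Initial    0.5967   0.03388   0.04455
  Change    -0.5965     1.193    0.5965
  Equil   1.6419e-04     1.227    0.6411
  solve Keq expr → x = 0.5965; check Q = 5878
Then add 0.03031 M of M.
Step 2:
                  M         D         L
  Initial   0.03047     1.227    0.6411
  Change   -0.03028   0.06057   0.03028
  Equil   1.8934e-04     1.288    0.6714
  solve Keq expr → x = 0.03028; check Q = 5878

Q₀ = 8.5700e-05; Q < K (proceeds forward)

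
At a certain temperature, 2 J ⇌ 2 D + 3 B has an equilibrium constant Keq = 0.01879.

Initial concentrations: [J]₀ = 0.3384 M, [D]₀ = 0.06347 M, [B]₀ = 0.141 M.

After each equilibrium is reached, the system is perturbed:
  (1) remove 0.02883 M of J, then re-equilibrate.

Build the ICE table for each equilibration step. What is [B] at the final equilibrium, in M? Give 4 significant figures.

Q₀ = 9.8613e-05 vs Keq = 0.01879 ⇒ Q<K, forward
Step 1:
                   J          D          B
  init        0.3384    0.06347      0.141
  Δ          -0.1137     0.1137     0.1705
  eq          0.2247     0.1772     0.3115
  solve Keq expr → x = 0.05684; check Q = 0.01879
Then remove 0.02883 M of J.
Step 2:
                   J          D          B
  init        0.1959     0.1772     0.3115
  Δ         0.007571  -0.007571   -0.01136
  eq          0.2035     0.1696     0.3002
  solve Keq expr → x = -0.003786; check Q = 0.01879

[B]_eq = 0.3002 M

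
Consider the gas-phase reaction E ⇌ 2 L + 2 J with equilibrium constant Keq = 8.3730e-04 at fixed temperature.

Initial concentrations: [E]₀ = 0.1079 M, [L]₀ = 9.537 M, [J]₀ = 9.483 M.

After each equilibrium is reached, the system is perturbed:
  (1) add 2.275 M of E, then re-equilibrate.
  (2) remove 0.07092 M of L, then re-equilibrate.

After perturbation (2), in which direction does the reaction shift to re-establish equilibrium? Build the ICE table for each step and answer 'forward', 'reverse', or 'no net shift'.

Q₀ = 7.5804e+04 vs Keq = 8.3730e-04 ⇒ Q>K, reverse
Step 1:
                    E           L           J
  init         0.1079       9.537       9.483
  Δ             4.629      -9.258      -9.258
  eq            4.737      0.2794      0.2254
  solve Keq expr → x = -4.629; check Q = 8.3730e-04
Then add 2.275 M of E.
Step 2:
                    E           L           J
  init          7.012      0.2794      0.2254
  Δ           -0.0128     0.02559     0.02559
  eq            6.999       0.305       0.251
  solve Keq expr → x = 0.0128; check Q = 8.3730e-04
Then remove 0.07092 M of L.
Step 3:
                    E           L           J
  init          6.999      0.2341       0.251
  Δ          -0.01705     0.03411     0.03411
  eq            6.982      0.2682      0.2851
  solve Keq expr → x = 0.01705; check Q = 8.3730e-04

Direction: forward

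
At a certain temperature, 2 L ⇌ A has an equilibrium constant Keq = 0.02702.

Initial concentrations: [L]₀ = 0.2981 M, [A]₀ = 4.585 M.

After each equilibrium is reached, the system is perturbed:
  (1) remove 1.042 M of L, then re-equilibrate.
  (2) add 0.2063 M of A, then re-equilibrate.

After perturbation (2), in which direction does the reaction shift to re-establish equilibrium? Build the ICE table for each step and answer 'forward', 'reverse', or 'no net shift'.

Q₀ = 51.6 vs Keq = 0.02702 ⇒ Q>K, reverse
Step 1:
                    L           A
  I            0.2981       4.585
  C             6.599        -3.3
  E             6.897       1.285
  solve Keq expr → x = -3.3; check Q = 0.02702
Then remove 1.042 M of L.
Step 2:
                    L           A
  I             5.855       1.285
  C            0.4336     -0.2168
  E             6.289       1.069
  solve Keq expr → x = -0.2168; check Q = 0.02702
Then add 0.2063 M of A.
Step 3:
                    L           A
  I             6.289       1.275
  C            0.2437     -0.1219
  E             6.533       1.153
  solve Keq expr → x = -0.1219; check Q = 0.02702

Direction: reverse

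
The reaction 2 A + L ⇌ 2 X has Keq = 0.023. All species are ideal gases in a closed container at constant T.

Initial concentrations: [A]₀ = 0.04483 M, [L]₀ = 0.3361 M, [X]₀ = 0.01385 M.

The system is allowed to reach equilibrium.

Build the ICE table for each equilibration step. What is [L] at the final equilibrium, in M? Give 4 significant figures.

Q₀ = 0.284 vs Keq = 0.023 ⇒ Q>K, reverse
Step 1:
                    A           L           X
  init        0.04483      0.3361     0.01385
  Δ          0.009078    0.004539   -0.009078
  eq          0.05391      0.3406    0.004772
  solve Keq expr → x = -0.004539; check Q = 0.023

[L]_eq = 0.3406 M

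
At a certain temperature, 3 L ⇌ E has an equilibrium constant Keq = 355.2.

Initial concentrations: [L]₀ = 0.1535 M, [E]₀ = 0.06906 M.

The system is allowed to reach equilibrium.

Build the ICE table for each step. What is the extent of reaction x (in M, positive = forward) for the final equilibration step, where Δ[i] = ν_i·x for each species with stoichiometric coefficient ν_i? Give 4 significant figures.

Q₀ = 19.09 vs Keq = 355.2 ⇒ Q<K, forward
Step 1:
                    L           E
  Initial      0.1535     0.06906
  Change     -0.08829     0.02943
  Equil       0.06521     0.09849
  solve Keq expr → x = 0.02943; check Q = 355.2

x = 0.02943 M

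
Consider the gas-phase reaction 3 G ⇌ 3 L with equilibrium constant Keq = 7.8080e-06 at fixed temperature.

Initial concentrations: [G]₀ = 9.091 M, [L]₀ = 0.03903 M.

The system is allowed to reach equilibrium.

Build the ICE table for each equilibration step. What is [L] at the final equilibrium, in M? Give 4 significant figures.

Q₀ = 7.9134e-08 vs Keq = 7.8080e-06 ⇒ Q<K, forward
Step 1:
                   G          L
  init         9.091    0.03903
  Δ          -0.1386     0.1386
  eq           8.952     0.1776
  solve Keq expr → x = 0.04619; check Q = 7.8080e-06

[L]_eq = 0.1776 M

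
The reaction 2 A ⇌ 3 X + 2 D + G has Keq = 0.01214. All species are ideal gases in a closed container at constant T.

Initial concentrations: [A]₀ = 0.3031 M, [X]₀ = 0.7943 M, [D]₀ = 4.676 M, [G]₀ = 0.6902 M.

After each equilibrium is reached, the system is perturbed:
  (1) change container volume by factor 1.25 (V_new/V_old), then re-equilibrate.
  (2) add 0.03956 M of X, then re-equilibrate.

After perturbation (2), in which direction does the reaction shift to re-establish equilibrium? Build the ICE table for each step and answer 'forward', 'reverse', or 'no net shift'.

Q₀ = 82.32 vs Keq = 0.01214 ⇒ Q>K, reverse
Step 1:
                   A          X          D          G
  Initial     0.3031     0.7943      4.676     0.6902
  Change      0.4655    -0.6983    -0.4655    -0.2328
  Equil       0.7686    0.09599       4.21     0.4574
  solve Keq expr → x = -0.2328; check Q = 0.01214
Then change container volume by factor 1.25 (V_new/V_old).
Step 2:
                   A          X          D          G
  Initial     0.6149    0.07679      3.368     0.3659
  Change    -0.01586    0.02379    0.01586   0.007929
  Equil       0.5991     0.1006      3.384     0.3739
  solve Keq expr → x = 0.007929; check Q = 0.01214
Then add 0.03956 M of X.
Step 3:
                   A          X          D          G
  Initial     0.5991     0.1401      3.384     0.3739
  Change     0.02356   -0.03535   -0.02356   -0.01178
  Equil       0.6226     0.1048      3.361     0.3621
  solve Keq expr → x = -0.01178; check Q = 0.01214

Direction: reverse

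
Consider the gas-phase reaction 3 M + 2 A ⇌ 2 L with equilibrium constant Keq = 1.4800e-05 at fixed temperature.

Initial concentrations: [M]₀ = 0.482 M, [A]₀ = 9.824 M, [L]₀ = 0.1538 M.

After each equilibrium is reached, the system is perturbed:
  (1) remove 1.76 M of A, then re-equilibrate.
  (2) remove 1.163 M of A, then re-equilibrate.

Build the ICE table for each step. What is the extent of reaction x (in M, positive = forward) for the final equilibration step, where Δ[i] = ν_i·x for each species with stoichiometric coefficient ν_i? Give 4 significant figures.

x = -0.001207 M

Q₀ = 0.002189 vs Keq = 1.4800e-05 ⇒ Q>K, reverse
Step 1:
                   M          A          L
  I            0.482      9.824     0.1538
  C           0.1985     0.1323    -0.1323
  E           0.6805      9.956     0.0215
  solve Keq expr → x = -0.06615; check Q = 1.4800e-05
Then remove 1.76 M of A.
Step 2:
                   M          A          L
  I           0.6805      8.196     0.0215
  C         0.005374   0.003583  -0.003583
  E           0.6858        8.2    0.01792
  solve Keq expr → x = -0.001791; check Q = 1.4800e-05
Then remove 1.163 M of A.
Step 3:
                   M          A          L
  I           0.6858      7.037    0.01792
  C         0.003621   0.002414  -0.002414
  E           0.6894      7.039     0.0155
  solve Keq expr → x = -0.001207; check Q = 1.4800e-05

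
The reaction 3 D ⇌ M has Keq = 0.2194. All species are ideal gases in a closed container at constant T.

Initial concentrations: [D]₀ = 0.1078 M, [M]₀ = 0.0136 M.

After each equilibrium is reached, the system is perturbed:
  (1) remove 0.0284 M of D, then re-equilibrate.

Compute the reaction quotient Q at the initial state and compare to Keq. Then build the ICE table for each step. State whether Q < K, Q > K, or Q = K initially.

Q₀ = 10.86 vs Keq = 0.2194 ⇒ Q>K, reverse
Step 1:
                   D          M
  I           0.1078     0.0136
  C          0.03873   -0.01291
  E           0.1465 6.9025e-04
  solve Keq expr → x = -0.01291; check Q = 0.2194
Then remove 0.0284 M of D.
Step 2:
                   D          M
  I           0.1181 6.9025e-04
  C       9.5912e-04 -3.1971e-04
  E           0.1191 3.7055e-04
  solve Keq expr → x = -3.1971e-04; check Q = 0.2194

Q₀ = 10.86; Q > K (proceeds reverse)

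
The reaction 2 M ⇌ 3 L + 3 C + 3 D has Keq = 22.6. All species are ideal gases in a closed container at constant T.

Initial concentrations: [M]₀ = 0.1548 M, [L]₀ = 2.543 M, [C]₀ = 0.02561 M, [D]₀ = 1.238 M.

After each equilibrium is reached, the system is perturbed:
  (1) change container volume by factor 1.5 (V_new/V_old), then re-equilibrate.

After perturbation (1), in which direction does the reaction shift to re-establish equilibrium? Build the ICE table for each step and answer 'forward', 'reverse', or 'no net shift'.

Direction: forward

Q₀ = 0.02187 vs Keq = 22.6 ⇒ Q<K, forward
Step 1:
                  M         L         C         D
  init       0.1548     2.543   0.02561     1.238
  Δ         -0.0777    0.1166    0.1166    0.1166
  eq         0.0771      2.66    0.1422     1.355
  solve Keq expr → x = 0.03885; check Q = 22.6
Then change container volume by factor 1.5 (V_new/V_old).
Step 2:
                  M         L         C         D
  init       0.0514     1.773   0.09478     0.903
  Δ        -0.02766   0.04149   0.04149   0.04149
  eq        0.02374     1.815    0.1363    0.9445
  solve Keq expr → x = 0.01383; check Q = 22.6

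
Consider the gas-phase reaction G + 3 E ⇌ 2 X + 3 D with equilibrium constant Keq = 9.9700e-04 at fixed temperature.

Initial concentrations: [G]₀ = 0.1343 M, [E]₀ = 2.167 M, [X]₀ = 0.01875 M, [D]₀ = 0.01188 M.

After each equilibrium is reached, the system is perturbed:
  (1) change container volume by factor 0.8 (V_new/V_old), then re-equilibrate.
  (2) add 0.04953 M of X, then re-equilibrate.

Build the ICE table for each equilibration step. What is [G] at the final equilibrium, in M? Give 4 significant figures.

[G]_eq = 0.0821 M

Q₀ = 4.3132e-10 vs Keq = 9.9700e-04 ⇒ Q<K, forward
Step 1:
                  G         E         X         D
  Initial    0.1343     2.167   0.01875   0.01188
  Change   -0.07662   -0.2299    0.1532    0.2299
  Equil     0.05768     1.937     0.172    0.2418
  solve Keq expr → x = 0.07662; check Q = 9.9700e-04
Then change container volume by factor 0.8 (V_new/V_old).
Step 2:
                  G         E         X         D
  Initial   0.07209     2.421     0.215    0.3022
  Change   0.003358   0.01007 -0.006715  -0.01007
  Equil     0.07545     2.431    0.2083    0.2921
  solve Keq expr → x = -0.003358; check Q = 9.9700e-04
Then add 0.04953 M of X.
Step 3:
                  G         E         X         D
  Initial   0.07545     2.431    0.2578    0.2921
  Change   0.006643   0.01993  -0.01329  -0.01993
  Equil      0.0821     2.451    0.2445    0.2722
  solve Keq expr → x = -0.006643; check Q = 9.9700e-04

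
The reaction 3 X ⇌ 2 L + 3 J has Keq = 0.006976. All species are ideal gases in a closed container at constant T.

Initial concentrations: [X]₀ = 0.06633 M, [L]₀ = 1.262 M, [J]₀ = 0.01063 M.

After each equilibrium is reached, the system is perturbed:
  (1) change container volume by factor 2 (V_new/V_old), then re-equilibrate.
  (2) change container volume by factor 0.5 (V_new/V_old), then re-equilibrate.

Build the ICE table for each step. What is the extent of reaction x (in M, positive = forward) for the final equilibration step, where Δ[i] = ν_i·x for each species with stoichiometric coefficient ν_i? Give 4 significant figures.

x = -0.001674 M

Q₀ = 0.006555 vs Keq = 0.006976 ⇒ Q<K, forward
Step 1:
                    X           L           J
  I           0.06633       1.262     0.01063
  C       -1.9079e-04  1.2719e-04  1.9079e-04
  E           0.06614       1.262     0.01082
  solve Keq expr → x = 6.3597e-05; check Q = 0.006976
Then change container volume by factor 2 (V_new/V_old).
Step 2:
                    X           L           J
  I           0.03307      0.6311     0.00541
  C         -0.002512    0.001674    0.002512
  E           0.03056      0.6327    0.007922
  solve Keq expr → x = 8.3725e-04; check Q = 0.006976
Then change container volume by factor 0.5 (V_new/V_old).
Step 3:
                    X           L           J
  I           0.06112       1.265     0.01584
  C          0.005023   -0.003349   -0.005023
  E           0.06614       1.262     0.01082
  solve Keq expr → x = -0.001674; check Q = 0.006976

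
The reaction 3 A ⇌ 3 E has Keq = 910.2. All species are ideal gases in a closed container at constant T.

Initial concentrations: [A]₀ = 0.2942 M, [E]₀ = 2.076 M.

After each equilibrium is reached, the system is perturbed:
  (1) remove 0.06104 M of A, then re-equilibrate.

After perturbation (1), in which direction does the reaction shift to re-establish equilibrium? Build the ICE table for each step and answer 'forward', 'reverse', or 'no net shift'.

Direction: reverse

Q₀ = 351.4 vs Keq = 910.2 ⇒ Q<K, forward
Step 1:
                    A           E
  init         0.2942       2.076
  Δ           -0.0725      0.0725
  eq           0.2217       2.149
  solve Keq expr → x = 0.02417; check Q = 910.2
Then remove 0.06104 M of A.
Step 2:
                    A           E
  init         0.1607       2.149
  Δ           0.05533    -0.05533
  eq            0.216       2.093
  solve Keq expr → x = -0.01844; check Q = 910.2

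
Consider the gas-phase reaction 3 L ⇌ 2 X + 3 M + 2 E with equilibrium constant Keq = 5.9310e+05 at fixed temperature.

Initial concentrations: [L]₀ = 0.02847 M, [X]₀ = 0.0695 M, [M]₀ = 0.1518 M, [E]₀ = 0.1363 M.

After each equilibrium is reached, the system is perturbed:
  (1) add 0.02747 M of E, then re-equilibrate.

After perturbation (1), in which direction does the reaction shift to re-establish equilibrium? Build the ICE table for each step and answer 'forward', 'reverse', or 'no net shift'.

Q₀ = 0.0136 vs Keq = 5.9310e+05 ⇒ Q<K, forward
Step 1:
                    L           X           M           E
  init        0.02847      0.0695      0.1518      0.1363
  Δ          -0.02835      0.0189     0.02835      0.0189
  eq       1.2288e-04      0.0884      0.1801      0.1552
  solve Keq expr → x = 0.009449; check Q = 5.9310e+05
Then add 0.02747 M of E.
Step 2:
                    L           X           M           E
  init     1.2288e-04      0.0884      0.1801      0.1827
  Δ        1.4077e-05 -9.3848e-06 -1.4077e-05 -9.3848e-06
  eq       1.3695e-04     0.08839      0.1801      0.1827
  solve Keq expr → x = -4.6924e-06; check Q = 5.9310e+05

Direction: reverse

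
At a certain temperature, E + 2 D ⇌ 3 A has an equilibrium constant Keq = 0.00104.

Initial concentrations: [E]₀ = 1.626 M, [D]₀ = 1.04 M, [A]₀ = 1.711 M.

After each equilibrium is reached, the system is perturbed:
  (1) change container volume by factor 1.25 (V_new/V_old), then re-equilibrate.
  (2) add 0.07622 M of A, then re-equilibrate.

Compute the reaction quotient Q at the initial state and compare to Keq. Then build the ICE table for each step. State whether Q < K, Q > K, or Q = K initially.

Q₀ = 2.848; Q > K (proceeds reverse)

Q₀ = 2.848 vs Keq = 0.00104 ⇒ Q>K, reverse
Step 1:
                   E          D          A
  I            1.626       1.04      1.711
  C           0.5005      1.001     -1.501
  E            2.126      2.041     0.2096
  solve Keq expr → x = -0.5005; check Q = 0.00104
Then change container volume by factor 1.25 (V_new/V_old).
Step 2:
                   E          D          A
  I            1.701      1.633     0.1677
  C                0          0          0
  E            1.701      1.633     0.1677
  solve Keq expr → x = 0; check Q = 0.00104
Then add 0.07622 M of A.
Step 3:
                   E          D          A
  I            1.701      1.633     0.2439
  C          0.02405    0.04809   -0.07214
  E            1.725      1.681     0.1718
  solve Keq expr → x = -0.02405; check Q = 0.00104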